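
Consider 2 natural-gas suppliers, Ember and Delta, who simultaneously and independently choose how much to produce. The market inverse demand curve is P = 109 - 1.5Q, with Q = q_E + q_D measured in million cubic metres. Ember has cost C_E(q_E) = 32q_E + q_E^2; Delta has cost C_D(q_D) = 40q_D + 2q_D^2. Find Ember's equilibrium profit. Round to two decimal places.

Ember's profit: π_E = (109 - 1.5Q)q_E - (32q_E + q_E²). Setting ∂π_E/∂q_E = 0: 77 - 5q_E - (3/2)(q_D) = 0.
Delta's first-order condition: 69 - 7q_D - (3/2)(q_E) = 0.
So q_E = (77 - (3/2)q_D)/5 and q_D = (69 - (3/2)q_E)/7.
Substituting one into the other gives q_E = 1742/131 and q_D = 918/131.
Price P = 109 - (3/2)·20.3053 = 78.5420.
Ember's profit: 78.5420·(1742/131) - 32·(1742/131) - (1742/131)² = 442.0727.

442.07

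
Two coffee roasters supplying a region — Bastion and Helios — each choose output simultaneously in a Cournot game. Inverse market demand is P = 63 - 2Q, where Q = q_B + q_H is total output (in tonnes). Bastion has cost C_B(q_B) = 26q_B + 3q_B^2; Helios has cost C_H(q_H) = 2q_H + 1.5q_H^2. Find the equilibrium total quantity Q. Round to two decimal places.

Bastion's profit: π_B = (63 - 2Q)q_B - (26q_B + 3q_B²). Setting ∂π_B/∂q_B = 0: 37 - 10q_B - 2(q_H) = 0.
Helios's profit: π_H = (63 - 2Q)q_H - (2q_H + (3/2)q_H²). Setting ∂π_H/∂q_H = 0: 61 - 7q_H - 2(q_B) = 0.
Rearranging gives the reaction functions q_B = (37 - 2q_H)/10 and q_H = (61 - 2q_B)/7.
Solving the pair: q_B = 137/66, q_H = 268/33.
Total output Q = 137/66 + 268/33 = 673/66.

10.20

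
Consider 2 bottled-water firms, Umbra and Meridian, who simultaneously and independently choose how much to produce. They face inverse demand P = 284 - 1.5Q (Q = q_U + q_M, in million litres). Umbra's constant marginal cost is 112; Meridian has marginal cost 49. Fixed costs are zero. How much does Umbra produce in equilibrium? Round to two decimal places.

Umbra's profit: π_U = (284 - 1.5Q)q_U - (112q_U). Setting ∂π_U/∂q_U = 0: 172 - 3q_U - (3/2)(q_M) = 0.
Meridian's first-order condition: 235 - 3q_M - (3/2)(q_U) = 0.
Best responses: q_U = (172 - (3/2)q_M)/3, q_M = (235 - (3/2)q_U)/3.
Substituting one into the other gives q_U = 218/9 and q_M = 596/9.

24.22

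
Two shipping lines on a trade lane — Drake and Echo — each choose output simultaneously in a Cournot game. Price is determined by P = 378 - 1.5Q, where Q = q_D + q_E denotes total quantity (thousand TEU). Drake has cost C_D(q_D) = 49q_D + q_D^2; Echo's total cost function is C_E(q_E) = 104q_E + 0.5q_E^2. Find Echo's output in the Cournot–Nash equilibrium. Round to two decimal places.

49.38

Drake's profit: π_D = (378 - 1.5Q)q_D - (49q_D + q_D²). Setting ∂π_D/∂q_D = 0: 329 - 5q_D - (3/2)(q_E) = 0.
Echo's profit: π_E = (378 - 1.5Q)q_E - (104q_E + (1/2)q_E²). Setting ∂π_E/∂q_E = 0: 274 - 4q_E - (3/2)(q_D) = 0.
So q_D = (329 - (3/2)q_E)/5 and q_E = (274 - (3/2)q_D)/4.
Substituting one into the other gives q_D = 50.9859 and q_E = 49.3803.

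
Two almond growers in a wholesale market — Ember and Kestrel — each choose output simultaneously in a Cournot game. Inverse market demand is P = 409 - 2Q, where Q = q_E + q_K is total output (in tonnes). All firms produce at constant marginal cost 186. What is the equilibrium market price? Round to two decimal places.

Each firm earns π_i = (409 - 2Q)q_i - 186q_i.
Setting ∂π_i/∂q_i = 0 with rivals' quantities fixed: 223 - 4q_i - 2q_j = 0.
By symmetry each firm produces the same amount; substituting q_j = q_i yields q_i = 223/6.
Total output Q = 223/3, so price P = 409 - 2·(223/3) = 781/3.

260.33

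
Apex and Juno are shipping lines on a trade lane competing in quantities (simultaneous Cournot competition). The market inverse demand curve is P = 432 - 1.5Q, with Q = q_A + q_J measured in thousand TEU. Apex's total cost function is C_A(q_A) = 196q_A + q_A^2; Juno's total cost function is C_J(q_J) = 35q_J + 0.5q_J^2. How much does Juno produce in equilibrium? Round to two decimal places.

Apex's profit: π_A = (432 - 1.5Q)q_A - (196q_A + q_A²). Setting ∂π_A/∂q_A = 0: 236 - 5q_A - (3/2)(q_J) = 0.
Juno's profit: π_J = (432 - 1.5Q)q_J - (35q_J + (1/2)q_J²). Setting ∂π_J/∂q_J = 0: 397 - 4q_J - (3/2)(q_A) = 0.
Best responses: q_A = (236 - (3/2)q_J)/5, q_J = (397 - (3/2)q_A)/4.
Substituting one into the other gives q_A = 1394/71 and q_J = 91.8873.

91.89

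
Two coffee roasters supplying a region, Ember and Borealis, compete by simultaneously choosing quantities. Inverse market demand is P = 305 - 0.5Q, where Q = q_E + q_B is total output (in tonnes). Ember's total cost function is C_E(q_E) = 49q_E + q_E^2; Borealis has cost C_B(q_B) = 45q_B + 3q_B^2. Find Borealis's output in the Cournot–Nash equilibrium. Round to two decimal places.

Ember's profit: π_E = (305 - 0.5Q)q_E - (49q_E + q_E²). Setting ∂π_E/∂q_E = 0: 256 - 3q_E - (1/2)(q_B) = 0.
Borealis's first-order condition: 260 - 7q_B - (1/2)(q_E) = 0.
Best responses: q_E = (256 - (1/2)q_B)/3, q_B = (260 - (1/2)q_E)/7.
Solving the pair: q_E = 80.0964, q_B = 31.4217.

31.42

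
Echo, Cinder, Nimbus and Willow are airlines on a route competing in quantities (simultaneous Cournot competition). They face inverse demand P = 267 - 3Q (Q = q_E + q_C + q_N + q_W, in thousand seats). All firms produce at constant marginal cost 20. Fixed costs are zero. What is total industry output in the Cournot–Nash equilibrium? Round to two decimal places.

65.87

Each firm earns π_i = (267 - 3Q)q_i - 20q_i.
Setting ∂π_i/∂q_i = 0 with rivals' quantities fixed: 247 - 6q_i - 3·Σ_{j≠i} q_j = 0.
By symmetry each firm produces the same amount; substituting Σ_{j≠i} q_j = 3q_i yields q_i = 247/15.
Total output Q = 247/15 + 247/15 + 247/15 + 247/15 = 988/15.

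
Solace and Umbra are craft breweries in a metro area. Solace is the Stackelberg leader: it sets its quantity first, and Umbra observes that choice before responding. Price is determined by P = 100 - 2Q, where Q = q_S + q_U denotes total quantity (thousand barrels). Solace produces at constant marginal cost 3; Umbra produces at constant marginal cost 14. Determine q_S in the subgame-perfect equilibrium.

27

The follower Umbra best-responds to any q_S: π_U = (100 - 2Q)q_U - 14q_U.
Setting the follower's marginal profit to zero, 86 - 2q_S - 4q_U = 0, i.e. q_U = (86 - 2q_S)/4.
The leader anticipates this reaction. Substituting into P = 100 - 2Q gives P = 57 - q_S, so π_S = (57 - q_S)q_S - 3q_S.
Leader FOC: 54 - 2q_S = 0, so q_S = 27.
Then q_U = (86 - 2·27)/4 = 8.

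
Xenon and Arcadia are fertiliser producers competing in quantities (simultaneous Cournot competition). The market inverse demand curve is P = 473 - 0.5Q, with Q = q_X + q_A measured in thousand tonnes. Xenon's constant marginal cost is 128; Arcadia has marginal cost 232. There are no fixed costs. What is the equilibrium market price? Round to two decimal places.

Xenon's profit: π_X = (473 - 0.5Q)q_X - (128q_X). Setting ∂π_X/∂q_X = 0: 345 - q_X - (1/2)(q_A) = 0.
Arcadia's first-order condition: 241 - q_A - (1/2)(q_X) = 0.
So q_X = (345 - (1/2)q_A) and q_A = (241 - (1/2)q_X).
Solving the pair: q_X = 898/3, q_A = 274/3.
Total output Q = 1172/3, so price P = 473 - (1/2)·(1172/3) = 833/3.

277.67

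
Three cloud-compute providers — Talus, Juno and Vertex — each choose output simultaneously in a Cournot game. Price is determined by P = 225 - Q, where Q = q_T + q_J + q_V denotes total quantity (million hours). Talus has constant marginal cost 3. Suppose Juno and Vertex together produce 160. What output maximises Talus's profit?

31

With rivals' combined output fixed at 160, Talus's profit is π_T = (225 - 160 - q_T)q_T - (3q_T) = (65 - q_T)q_T - (3q_T).
∂π_T/∂q_T = 62 - 2q_T = 0, so q_T = 31.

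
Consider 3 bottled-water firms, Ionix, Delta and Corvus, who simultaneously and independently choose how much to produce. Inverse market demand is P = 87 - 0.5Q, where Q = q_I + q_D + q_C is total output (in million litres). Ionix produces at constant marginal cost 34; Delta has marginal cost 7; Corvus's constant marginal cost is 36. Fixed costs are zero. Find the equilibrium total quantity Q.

Ionix's profit: π_I = (87 - 0.5Q)q_I - (34q_I). Setting ∂π_I/∂q_I = 0: 53 - q_I - (1/2)(q_D + q_C) = 0.
Delta's first-order condition: 80 - q_D - (1/2)(q_I + q_C) = 0.
Corvus's first-order condition: 51 - q_C - (1/2)(q_I + q_D) = 0.
Adding the 3 conditions: 184 − Q − Q = 0, i.e. Q = 92.
Back-substituting: q_I = (53 − 46)/(1/2) = 14, q_D = (80 − 46)/(1/2) = 68, q_C = (51 − 46)/(1/2) = 10.
Total output Q = 14 + 68 + 10 = 92.

92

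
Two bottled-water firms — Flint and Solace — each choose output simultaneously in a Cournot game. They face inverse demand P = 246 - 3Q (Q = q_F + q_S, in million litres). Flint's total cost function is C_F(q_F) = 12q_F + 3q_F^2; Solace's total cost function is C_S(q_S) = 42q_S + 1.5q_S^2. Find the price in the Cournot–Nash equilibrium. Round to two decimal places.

Flint's profit: π_F = (246 - 3Q)q_F - (12q_F + 3q_F²). Setting ∂π_F/∂q_F = 0: 234 - 12q_F - 3(q_S) = 0.
Solace's profit: π_S = (246 - 3Q)q_S - (42q_S + (3/2)q_S²). Setting ∂π_S/∂q_S = 0: 204 - 9q_S - 3(q_F) = 0.
Rearranging gives the reaction functions q_F = (234 - 3q_S)/12 and q_S = (204 - 3q_F)/9.
Solving the pair: q_F = 166/11, q_S = 194/11.
Total output Q = 360/11, so price P = 246 - 3·(360/11) = 1626/11.

147.82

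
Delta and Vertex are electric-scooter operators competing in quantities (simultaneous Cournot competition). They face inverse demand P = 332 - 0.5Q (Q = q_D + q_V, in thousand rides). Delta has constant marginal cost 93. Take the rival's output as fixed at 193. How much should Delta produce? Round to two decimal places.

With the rival's output fixed at 193, Delta's profit is π_D = (332 - (1/2)·193 - (1/2)q_D)q_D - (93q_D) = (471/2 - (1/2)q_D)q_D - (93q_D).
∂π_D/∂q_D = 285/2 - q_D = 0, so q_D = 285/2.

142.50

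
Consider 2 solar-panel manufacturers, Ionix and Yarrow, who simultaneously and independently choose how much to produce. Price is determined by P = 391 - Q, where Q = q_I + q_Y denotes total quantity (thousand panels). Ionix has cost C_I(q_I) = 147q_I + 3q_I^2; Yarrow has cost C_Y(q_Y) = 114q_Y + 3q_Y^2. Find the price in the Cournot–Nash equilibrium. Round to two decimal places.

Ionix's profit: π_I = (391 - Q)q_I - (147q_I + 3q_I²). Setting ∂π_I/∂q_I = 0: 244 - 8q_I - (q_Y) = 0.
Yarrow's first-order condition: 277 - 8q_Y - (q_I) = 0.
Rearranging gives the reaction functions q_I = (244 - q_Y)/8 and q_Y = (277 - q_I)/8.
Solving the pair: q_I = 1675/63, q_Y = 1972/63.
Total output Q = 521/9, so price P = 391 - 521/9 = 333.1111.

333.11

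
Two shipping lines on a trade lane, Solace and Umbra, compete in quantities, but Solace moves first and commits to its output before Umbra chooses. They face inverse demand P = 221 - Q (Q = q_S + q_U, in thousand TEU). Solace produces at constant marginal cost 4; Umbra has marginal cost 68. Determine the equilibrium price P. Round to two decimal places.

The follower Umbra best-responds to any q_S: π_U = (221 - Q)q_U - 68q_U.
Follower FOC: 153 - q_S - 2q_U = 0, so q_U(q_S) = (153 - q_S)/2.
The leader anticipates this reaction. Substituting into P = 221 - Q gives P = 289/2 - (1/2)q_S, so π_S = (289/2 - (1/2)q_S)q_S - 4q_S.
Maximising: ∂π_S/∂q_S = 281/2 - q_S = 0, giving q_S = 281/2.
Then q_U = (153 - 281/2)/2 = 25/4.
Total output Q = 587/4, so price P = 221 - 587/4 = 297/4.

74.25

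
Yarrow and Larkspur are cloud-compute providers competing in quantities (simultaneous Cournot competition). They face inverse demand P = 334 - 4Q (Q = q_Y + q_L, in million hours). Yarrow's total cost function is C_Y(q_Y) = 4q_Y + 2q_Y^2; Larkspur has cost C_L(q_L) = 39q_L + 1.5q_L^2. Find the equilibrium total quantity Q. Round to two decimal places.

40.26

Yarrow's profit: π_Y = (334 - 4Q)q_Y - (4q_Y + 2q_Y²). Setting ∂π_Y/∂q_Y = 0: 330 - 12q_Y - 4(q_L) = 0.
Larkspur's profit: π_L = (334 - 4Q)q_L - (39q_L + (3/2)q_L²). Setting ∂π_L/∂q_L = 0: 295 - 11q_L - 4(q_Y) = 0.
So q_Y = (330 - 4q_L)/12 and q_L = (295 - 4q_Y)/11.
Substituting one into the other gives q_Y = 1225/58 and q_L = 555/29.
Total output Q = 1225/58 + 555/29 = 40.2586.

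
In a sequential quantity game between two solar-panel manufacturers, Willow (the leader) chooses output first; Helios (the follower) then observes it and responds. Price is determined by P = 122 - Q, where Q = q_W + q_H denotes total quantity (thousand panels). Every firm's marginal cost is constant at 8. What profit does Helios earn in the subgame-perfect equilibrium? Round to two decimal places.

Solve by backward induction. Given q_W, the follower Helios maximises π_H = (122 - q_W - q_H)q_H - 8q_H.
Setting the follower's marginal profit to zero, 114 - q_W - 2q_H = 0, i.e. q_H = (114 - q_W)/2.
The leader anticipates this reaction. Substituting into P = 122 - Q gives P = 65 - (1/2)q_W, so π_W = (65 - (1/2)q_W)q_W - 8q_W.
The leader's first-order condition 57 - q_W = 0 yields q_W = 57.
Then q_H = (114 - 57)/2 = 57/2.
Price P = 122 - 171/2 = 73/2.
Helios's profit: (73/2 - 8)·(57/2) = 812.2500.

812.25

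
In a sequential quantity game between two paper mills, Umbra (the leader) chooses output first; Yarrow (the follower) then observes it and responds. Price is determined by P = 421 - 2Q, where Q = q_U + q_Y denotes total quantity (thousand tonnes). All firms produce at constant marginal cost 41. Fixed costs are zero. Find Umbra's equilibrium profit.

9025

The follower Yarrow best-responds to any q_U: π_Y = (421 - 2Q)q_Y - 41q_Y.
∂π_Y/∂q_Y = 380 - 2q_U - 4q_Y = 0 gives the reaction function q_Y = (380 - 2q_U)/4.
Umbra substitutes q_Y(q_U) into its own profit: π_U = q_U(421 - 2q_U - (380 - 2q_U)/2) - 41q_U = (231 - q_U)q_U - 41q_U.
Maximising: ∂π_U/∂q_U = 190 - 2q_U = 0, giving q_U = 95.
Then q_Y = (380 - 2·95)/4 = 95/2.
Price P = 421 - 2·(285/2) = 136.
Umbra's profit: (136 - 41)·95 = 9025.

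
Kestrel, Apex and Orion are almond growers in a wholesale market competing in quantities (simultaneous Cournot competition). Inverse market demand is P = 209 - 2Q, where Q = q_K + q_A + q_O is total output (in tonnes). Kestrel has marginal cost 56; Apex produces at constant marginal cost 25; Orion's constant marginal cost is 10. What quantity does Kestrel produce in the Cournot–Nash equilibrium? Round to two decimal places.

Kestrel's profit: π_K = (209 - 2Q)q_K - (56q_K). Setting ∂π_K/∂q_K = 0: 153 - 4q_K - 2(q_A + q_O) = 0.
Apex's first-order condition: 184 - 4q_A - 2(q_K + q_O) = 0.
Orion's first-order condition: 199 - 4q_O - 2(q_K + q_A) = 0.
Adding the 3 conditions: 536 − 4Q − 4Q = 0, i.e. Q = 67.
Back-substituting: q_K = (153 − 134)/2 = 19/2, q_A = (184 − 134)/2 = 25, q_O = (199 − 134)/2 = 65/2.

9.50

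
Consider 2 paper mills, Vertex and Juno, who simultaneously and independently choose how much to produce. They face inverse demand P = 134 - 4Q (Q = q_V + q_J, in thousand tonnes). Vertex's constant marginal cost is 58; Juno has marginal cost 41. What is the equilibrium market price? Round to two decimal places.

Vertex's profit: π_V = (134 - 4Q)q_V - (58q_V). Setting ∂π_V/∂q_V = 0: 76 - 8q_V - 4(q_J) = 0.
Juno's first-order condition: 93 - 8q_J - 4(q_V) = 0.
Rearranging gives the reaction functions q_V = (76 - 4q_J)/8 and q_J = (93 - 4q_V)/8.
Solving the pair: q_V = 59/12, q_J = 55/6.
Total output Q = 169/12, so price P = 134 - 4·(169/12) = 233/3.

77.67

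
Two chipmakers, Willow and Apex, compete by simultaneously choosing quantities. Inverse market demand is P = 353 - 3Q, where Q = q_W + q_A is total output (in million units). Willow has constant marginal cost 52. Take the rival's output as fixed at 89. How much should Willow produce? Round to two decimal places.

With the rival's output fixed at 89, Willow's profit is π_W = (353 - 3·89 - 3q_W)q_W - (52q_W) = (86 - 3q_W)q_W - (52q_W).
∂π_W/∂q_W = 34 - 6q_W = 0, so q_W = 17/3.

5.67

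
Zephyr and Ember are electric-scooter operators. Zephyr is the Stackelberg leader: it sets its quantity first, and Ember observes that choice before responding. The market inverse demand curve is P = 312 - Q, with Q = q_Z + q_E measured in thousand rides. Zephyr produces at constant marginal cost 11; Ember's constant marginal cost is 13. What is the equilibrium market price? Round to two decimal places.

86.75

Solve by backward induction. Given q_Z, the follower Ember maximises π_E = (312 - q_Z - q_E)q_E - 13q_E.
∂π_E/∂q_E = 299 - q_Z - 2q_E = 0 gives the reaction function q_E = (299 - q_Z)/2.
The leader anticipates this reaction. Substituting into P = 312 - Q gives P = 325/2 - (1/2)q_Z, so π_Z = (325/2 - (1/2)q_Z)q_Z - 11q_Z.
The leader's first-order condition 303/2 - q_Z = 0 yields q_Z = 303/2.
Then q_E = (299 - 303/2)/2 = 295/4.
Total output Q = 901/4, so price P = 312 - 901/4 = 347/4.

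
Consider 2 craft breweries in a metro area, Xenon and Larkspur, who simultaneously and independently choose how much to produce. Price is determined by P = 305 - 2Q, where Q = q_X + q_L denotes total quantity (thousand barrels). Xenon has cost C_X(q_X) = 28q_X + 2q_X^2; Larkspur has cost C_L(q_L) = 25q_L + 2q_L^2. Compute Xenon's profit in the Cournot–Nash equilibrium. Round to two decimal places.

Xenon's profit: π_X = (305 - 2Q)q_X - (28q_X + 2q_X²). Setting ∂π_X/∂q_X = 0: 277 - 8q_X - 2(q_L) = 0.
Larkspur's profit: π_L = (305 - 2Q)q_L - (25q_L + 2q_L²). Setting ∂π_L/∂q_L = 0: 280 - 8q_L - 2(q_X) = 0.
Rearranging gives the reaction functions q_X = (277 - 2q_L)/8 and q_L = (280 - 2q_X)/8.
Solving the pair: q_X = 138/5, q_L = 281/10.
Price P = 305 - 2·(557/10) = 968/5.
Xenon's profit: (968/5)·(138/5) - 28·(138/5) - 2(138/5)² = 3047.0400.

3047.04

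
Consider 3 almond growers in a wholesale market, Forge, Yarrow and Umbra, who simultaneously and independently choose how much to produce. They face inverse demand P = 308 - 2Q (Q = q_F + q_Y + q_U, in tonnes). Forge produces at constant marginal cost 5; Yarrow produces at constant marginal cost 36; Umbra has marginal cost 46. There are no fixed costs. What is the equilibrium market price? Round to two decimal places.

Forge's profit: π_F = (308 - 2Q)q_F - (5q_F). Setting ∂π_F/∂q_F = 0: 303 - 4q_F - 2(q_Y + q_U) = 0.
Yarrow's first-order condition: 272 - 4q_Y - 2(q_F + q_U) = 0.
Umbra's profit: π_U = (308 - 2Q)q_U - (46q_U). Setting ∂π_U/∂q_U = 0: 262 - 4q_U - 2(q_F + q_Y) = 0.
Summing all 3 equations gives 837 − 8Q = 0, hence Q = 837/8.
Back-substituting: q_F = (303 − 837/4)/2 = 375/8, q_Y = (272 − 837/4)/2 = 251/8, q_U = (262 − 837/4)/2 = 211/8.
Total output Q = 837/8, so price P = 308 - 2·(837/8) = 395/4.

98.75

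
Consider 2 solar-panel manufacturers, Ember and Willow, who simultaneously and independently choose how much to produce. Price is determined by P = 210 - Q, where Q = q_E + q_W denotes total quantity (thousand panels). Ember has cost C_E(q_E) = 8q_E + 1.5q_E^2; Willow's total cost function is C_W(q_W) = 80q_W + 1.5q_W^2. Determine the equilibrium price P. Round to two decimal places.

154.67

Ember's profit: π_E = (210 - Q)q_E - (8q_E + (3/2)q_E²). Setting ∂π_E/∂q_E = 0: 202 - 5q_E - (q_W) = 0.
Willow's profit: π_W = (210 - Q)q_W - (80q_W + (3/2)q_W²). Setting ∂π_W/∂q_W = 0: 130 - 5q_W - (q_E) = 0.
Best responses: q_E = (202 - q_W)/5, q_W = (130 - q_E)/5.
Substituting one into the other gives q_E = 110/3 and q_W = 56/3.
Total output Q = 166/3, so price P = 210 - 166/3 = 464/3.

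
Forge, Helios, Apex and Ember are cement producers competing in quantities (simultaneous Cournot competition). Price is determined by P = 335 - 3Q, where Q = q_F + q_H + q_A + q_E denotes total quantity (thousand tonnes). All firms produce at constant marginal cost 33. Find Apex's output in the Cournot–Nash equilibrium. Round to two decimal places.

20.13

Each firm earns π_i = (335 - 3Q)q_i - 33q_i.
First-order condition (treating rivals' output as given): 302 - 6q_i - 3·Σ_{j≠i} q_j = 0.
By symmetry each firm produces the same amount; substituting Σ_{j≠i} q_j = 3q_i yields q_i = 302/15.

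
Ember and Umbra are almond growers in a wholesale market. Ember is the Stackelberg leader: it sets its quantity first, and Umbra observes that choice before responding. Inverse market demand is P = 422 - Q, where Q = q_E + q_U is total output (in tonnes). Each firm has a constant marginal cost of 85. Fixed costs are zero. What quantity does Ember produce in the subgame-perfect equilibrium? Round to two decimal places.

168.50

Solve by backward induction. Given q_E, the follower Umbra maximises π_U = (422 - q_E - q_U)q_U - 85q_U.
∂π_U/∂q_U = 337 - q_E - 2q_U = 0 gives the reaction function q_U = (337 - q_E)/2.
The leader anticipates this reaction. Substituting into P = 422 - Q gives P = 507/2 - (1/2)q_E, so π_E = (507/2 - (1/2)q_E)q_E - 85q_E.
Maximising: ∂π_E/∂q_E = 337/2 - q_E = 0, giving q_E = 337/2.
Then q_U = (337 - 337/2)/2 = 337/4.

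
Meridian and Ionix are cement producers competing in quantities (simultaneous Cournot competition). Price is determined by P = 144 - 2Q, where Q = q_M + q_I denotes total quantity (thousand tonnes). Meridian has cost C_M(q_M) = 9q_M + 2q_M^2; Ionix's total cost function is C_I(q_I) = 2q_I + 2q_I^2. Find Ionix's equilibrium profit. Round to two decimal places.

833.28

Meridian's profit: π_M = (144 - 2Q)q_M - (9q_M + 2q_M²). Setting ∂π_M/∂q_M = 0: 135 - 8q_M - 2(q_I) = 0.
Ionix's profit: π_I = (144 - 2Q)q_I - (2q_I + 2q_I²). Setting ∂π_I/∂q_I = 0: 142 - 8q_I - 2(q_M) = 0.
Best responses: q_M = (135 - 2q_I)/8, q_I = (142 - 2q_M)/8.
Solving the pair: q_M = 199/15, q_I = 433/30.
Price P = 144 - 2·(277/10) = 443/5.
Ionix's profit: (443/5)·(433/30) - 2·(433/30) - 2(433/30)² = 833.2844.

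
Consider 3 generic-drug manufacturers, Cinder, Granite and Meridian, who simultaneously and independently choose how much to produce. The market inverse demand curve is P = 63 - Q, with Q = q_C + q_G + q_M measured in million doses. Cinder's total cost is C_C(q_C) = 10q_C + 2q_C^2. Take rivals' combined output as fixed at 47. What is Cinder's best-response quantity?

1

With rivals' combined output fixed at 47, Cinder's profit is π_C = (63 - 47 - q_C)q_C - (10q_C + 2q_C²) = (16 - q_C)q_C - (10q_C + 2q_C²).
∂π_C/∂q_C = 6 - 6q_C = 0, so q_C = 1.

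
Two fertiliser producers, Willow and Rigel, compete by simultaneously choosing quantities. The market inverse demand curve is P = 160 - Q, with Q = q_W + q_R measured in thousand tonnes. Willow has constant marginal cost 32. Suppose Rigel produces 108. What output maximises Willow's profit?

With the rival's output fixed at 108, Willow's profit is π_W = (160 - 108 - q_W)q_W - (32q_W) = (52 - q_W)q_W - (32q_W).
∂π_W/∂q_W = 20 - 2q_W = 0, so q_W = 10.

10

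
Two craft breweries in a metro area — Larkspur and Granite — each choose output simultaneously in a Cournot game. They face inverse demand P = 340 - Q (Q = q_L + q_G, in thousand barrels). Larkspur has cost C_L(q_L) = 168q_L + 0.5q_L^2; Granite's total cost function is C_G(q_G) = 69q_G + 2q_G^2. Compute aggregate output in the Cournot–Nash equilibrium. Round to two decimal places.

Larkspur's profit: π_L = (340 - Q)q_L - (168q_L + (1/2)q_L²). Setting ∂π_L/∂q_L = 0: 172 - 3q_L - (q_G) = 0.
Granite's first-order condition: 271 - 6q_G - (q_L) = 0.
Rearranging gives the reaction functions q_L = (172 - q_G)/3 and q_G = (271 - q_L)/6.
Substituting one into the other gives q_L = 761/17 and q_G = 641/17.
Total output Q = 761/17 + 641/17 = 1402/17.

82.47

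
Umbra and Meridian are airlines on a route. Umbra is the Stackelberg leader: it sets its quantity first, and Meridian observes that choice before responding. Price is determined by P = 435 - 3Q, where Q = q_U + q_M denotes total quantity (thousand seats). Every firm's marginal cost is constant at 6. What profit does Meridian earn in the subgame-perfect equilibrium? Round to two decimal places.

3834.19

The follower Meridian best-responds to any q_U: π_M = (435 - 3Q)q_M - 6q_M.
Setting the follower's marginal profit to zero, 429 - 3q_U - 6q_M = 0, i.e. q_M = (429 - 3q_U)/6.
Umbra substitutes q_M(q_U) into its own profit: π_U = q_U(435 - 3q_U - (429 - 3q_U)/2) - 6q_U = (441/2 - (3/2)q_U)q_U - 6q_U.
Maximising: ∂π_U/∂q_U = 429/2 - 3q_U = 0, giving q_U = 143/2.
Then q_M = (429 - 3·(143/2))/6 = 143/4.
Price P = 435 - 3·(429/4) = 453/4.
Meridian's profit: (453/4 - 6)·(143/4) = 3834.1875.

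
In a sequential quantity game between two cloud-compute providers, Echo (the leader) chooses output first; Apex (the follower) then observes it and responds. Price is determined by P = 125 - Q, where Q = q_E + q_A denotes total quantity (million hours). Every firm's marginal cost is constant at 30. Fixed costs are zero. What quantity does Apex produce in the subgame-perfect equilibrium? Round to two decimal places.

Solve by backward induction. Given q_E, the follower Apex maximises π_A = (125 - q_E - q_A)q_A - 30q_A.
Follower FOC: 95 - q_E - 2q_A = 0, so q_A(q_E) = (95 - q_E)/2.
Echo substitutes q_A(q_E) into its own profit: π_E = q_E(125 - q_E - (95 - q_E)/2) - 30q_E = (155/2 - (1/2)q_E)q_E - 30q_E.
Leader FOC: 95/2 - q_E = 0, so q_E = 95/2.
Then q_A = (95 - 95/2)/2 = 95/4.

23.75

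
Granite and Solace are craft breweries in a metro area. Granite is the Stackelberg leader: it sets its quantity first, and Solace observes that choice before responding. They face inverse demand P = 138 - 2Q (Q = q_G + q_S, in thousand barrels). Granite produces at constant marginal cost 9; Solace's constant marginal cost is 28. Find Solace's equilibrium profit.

162

The follower Solace best-responds to any q_G: π_S = (138 - 2Q)q_S - 28q_S.
∂π_S/∂q_S = 110 - 2q_G - 4q_S = 0 gives the reaction function q_S = (110 - 2q_G)/4.
The leader anticipates this reaction. Substituting into P = 138 - 2Q gives P = 83 - q_G, so π_G = (83 - q_G)q_G - 9q_G.
The leader's first-order condition 74 - 2q_G = 0 yields q_G = 37.
Then q_S = (110 - 2·37)/4 = 9.
Price P = 138 - 2·46 = 46.
Solace's profit: (46 - 28)·9 = 162.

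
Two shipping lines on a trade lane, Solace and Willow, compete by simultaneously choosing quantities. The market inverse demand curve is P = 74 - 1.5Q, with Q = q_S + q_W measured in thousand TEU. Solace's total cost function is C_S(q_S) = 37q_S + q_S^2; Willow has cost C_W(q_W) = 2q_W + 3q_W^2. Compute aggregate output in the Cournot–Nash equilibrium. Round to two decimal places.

12.39

Solace's profit: π_S = (74 - 1.5Q)q_S - (37q_S + q_S²). Setting ∂π_S/∂q_S = 0: 37 - 5q_S - (3/2)(q_W) = 0.
Willow's profit: π_W = (74 - 1.5Q)q_W - (2q_W + 3q_W²). Setting ∂π_W/∂q_W = 0: 72 - 9q_W - (3/2)(q_S) = 0.
So q_S = (37 - (3/2)q_W)/5 and q_W = (72 - (3/2)q_S)/9.
Solving the pair: q_S = 100/19, q_W = 406/57.
Total output Q = 100/19 + 406/57 = 706/57.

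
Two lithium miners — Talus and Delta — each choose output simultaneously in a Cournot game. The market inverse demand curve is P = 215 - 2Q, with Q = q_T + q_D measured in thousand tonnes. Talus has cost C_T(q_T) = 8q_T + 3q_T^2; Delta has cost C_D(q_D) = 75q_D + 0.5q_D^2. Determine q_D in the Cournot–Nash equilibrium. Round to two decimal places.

Talus's profit: π_T = (215 - 2Q)q_T - (8q_T + 3q_T²). Setting ∂π_T/∂q_T = 0: 207 - 10q_T - 2(q_D) = 0.
Delta's first-order condition: 140 - 5q_D - 2(q_T) = 0.
Rearranging gives the reaction functions q_T = (207 - 2q_D)/10 and q_D = (140 - 2q_T)/5.
Solving the pair: q_T = 755/46, q_D = 493/23.

21.43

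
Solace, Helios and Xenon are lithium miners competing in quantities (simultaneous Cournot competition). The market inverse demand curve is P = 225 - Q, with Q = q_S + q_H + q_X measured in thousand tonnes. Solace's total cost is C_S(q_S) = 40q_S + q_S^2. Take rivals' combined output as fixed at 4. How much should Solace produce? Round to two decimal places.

With rivals' combined output fixed at 4, Solace's profit is π_S = (225 - 4 - q_S)q_S - (40q_S + q_S²) = (221 - q_S)q_S - (40q_S + q_S²).
∂π_S/∂q_S = 181 - 4q_S = 0, so q_S = 181/4.

45.25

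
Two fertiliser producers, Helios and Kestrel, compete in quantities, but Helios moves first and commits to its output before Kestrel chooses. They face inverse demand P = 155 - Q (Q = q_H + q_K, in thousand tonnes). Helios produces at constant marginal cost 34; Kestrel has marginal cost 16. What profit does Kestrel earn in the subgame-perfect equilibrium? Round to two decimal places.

Solve by backward induction. Given q_H, the follower Kestrel maximises π_K = (155 - q_H - q_K)q_K - 16q_K.
Setting the follower's marginal profit to zero, 139 - q_H - 2q_K = 0, i.e. q_K = (139 - q_H)/2.
The leader anticipates this reaction. Substituting into P = 155 - Q gives P = 171/2 - (1/2)q_H, so π_H = (171/2 - (1/2)q_H)q_H - 34q_H.
The leader's first-order condition 103/2 - q_H = 0 yields q_H = 103/2.
Then q_K = (139 - 103/2)/2 = 175/4.
Price P = 155 - 381/4 = 239/4.
Kestrel's profit: (239/4 - 16)·(175/4) = 1914.0625.

1914.06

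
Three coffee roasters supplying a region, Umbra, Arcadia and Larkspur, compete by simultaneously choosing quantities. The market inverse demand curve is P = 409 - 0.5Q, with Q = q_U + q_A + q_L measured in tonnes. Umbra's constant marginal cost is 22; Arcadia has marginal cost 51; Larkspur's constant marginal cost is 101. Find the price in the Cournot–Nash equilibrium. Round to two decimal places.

145.75

Umbra's profit: π_U = (409 - 0.5Q)q_U - (22q_U). Setting ∂π_U/∂q_U = 0: 387 - q_U - (1/2)(q_A + q_L) = 0.
Arcadia's profit: π_A = (409 - 0.5Q)q_A - (51q_A). Setting ∂π_A/∂q_A = 0: 358 - q_A - (1/2)(q_U + q_L) = 0.
Larkspur's first-order condition: 308 - q_L - (1/2)(q_U + q_A) = 0.
Summing all 3 equations gives 1053 − 2Q = 0, hence Q = 1053/2.
Back-substituting: q_U = (387 − 1053/4)/(1/2) = 495/2, q_A = (358 − 1053/4)/(1/2) = 379/2, q_L = (308 − 1053/4)/(1/2) = 179/2.
Total output Q = 1053/2, so price P = 409 - (1/2)·(1053/2) = 583/4.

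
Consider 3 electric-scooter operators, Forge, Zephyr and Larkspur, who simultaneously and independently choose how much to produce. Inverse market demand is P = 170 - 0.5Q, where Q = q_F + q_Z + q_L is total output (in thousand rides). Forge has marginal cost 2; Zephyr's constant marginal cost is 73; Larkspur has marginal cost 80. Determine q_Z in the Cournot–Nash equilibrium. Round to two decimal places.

16.50

Forge's profit: π_F = (170 - 0.5Q)q_F - (2q_F). Setting ∂π_F/∂q_F = 0: 168 - q_F - (1/2)(q_Z + q_L) = 0.
Zephyr's first-order condition: 97 - q_Z - (1/2)(q_F + q_L) = 0.
Larkspur's profit: π_L = (170 - 0.5Q)q_L - (80q_L). Setting ∂π_L/∂q_L = 0: 90 - q_L - (1/2)(q_F + q_Z) = 0.
Summing all 3 equations gives 355 − 2Q = 0, hence Q = 355/2.
Back-substituting: q_F = (168 − 355/4)/(1/2) = 317/2, q_Z = (97 − 355/4)/(1/2) = 33/2, q_L = (90 − 355/4)/(1/2) = 5/2.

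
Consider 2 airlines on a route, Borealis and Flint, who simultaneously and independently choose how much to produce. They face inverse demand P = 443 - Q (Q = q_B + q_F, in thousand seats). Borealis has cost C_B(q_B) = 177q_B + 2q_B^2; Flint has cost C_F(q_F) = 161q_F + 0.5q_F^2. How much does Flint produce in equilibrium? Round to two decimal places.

Borealis's profit: π_B = (443 - Q)q_B - (177q_B + 2q_B²). Setting ∂π_B/∂q_B = 0: 266 - 6q_B - (q_F) = 0.
Flint's first-order condition: 282 - 3q_F - (q_B) = 0.
So q_B = (266 - q_F)/6 and q_F = (282 - q_B)/3.
Substituting one into the other gives q_B = 516/17 and q_F = 1426/17.

83.88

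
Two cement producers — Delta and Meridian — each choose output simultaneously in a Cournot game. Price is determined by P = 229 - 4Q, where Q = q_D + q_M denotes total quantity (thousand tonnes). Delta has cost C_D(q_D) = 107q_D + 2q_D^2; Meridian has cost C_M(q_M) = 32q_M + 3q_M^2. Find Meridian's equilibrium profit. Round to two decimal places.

1066.29

Delta's profit: π_D = (229 - 4Q)q_D - (107q_D + 2q_D²). Setting ∂π_D/∂q_D = 0: 122 - 12q_D - 4(q_M) = 0.
Meridian's profit: π_M = (229 - 4Q)q_M - (32q_M + 3q_M²). Setting ∂π_M/∂q_M = 0: 197 - 14q_M - 4(q_D) = 0.
Rearranging gives the reaction functions q_D = (122 - 4q_M)/12 and q_M = (197 - 4q_D)/14.
Solving the pair: q_D = 115/19, q_M = 469/38.
Price P = 229 - 4·(699/38) = 155.4211.
Meridian's profit: 155.4211·(469/38) - 32·(469/38) - 3(469/38)² = 1066.2929.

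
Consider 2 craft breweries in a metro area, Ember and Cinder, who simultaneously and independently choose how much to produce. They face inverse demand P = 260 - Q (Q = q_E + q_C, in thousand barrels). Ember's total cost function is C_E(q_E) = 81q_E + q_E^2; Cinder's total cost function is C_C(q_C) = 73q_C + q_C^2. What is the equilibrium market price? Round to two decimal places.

Ember's profit: π_E = (260 - Q)q_E - (81q_E + q_E²). Setting ∂π_E/∂q_E = 0: 179 - 4q_E - (q_C) = 0.
Cinder's first-order condition: 187 - 4q_C - (q_E) = 0.
Rearranging gives the reaction functions q_E = (179 - q_C)/4 and q_C = (187 - q_E)/4.
Solving the pair: q_E = 529/15, q_C = 569/15.
Total output Q = 366/5, so price P = 260 - 366/5 = 934/5.

186.80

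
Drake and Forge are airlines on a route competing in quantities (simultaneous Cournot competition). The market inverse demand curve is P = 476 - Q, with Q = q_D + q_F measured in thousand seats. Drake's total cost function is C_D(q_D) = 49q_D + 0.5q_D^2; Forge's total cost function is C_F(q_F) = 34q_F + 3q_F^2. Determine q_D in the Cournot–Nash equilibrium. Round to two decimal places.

Drake's profit: π_D = (476 - Q)q_D - (49q_D + (1/2)q_D²). Setting ∂π_D/∂q_D = 0: 427 - 3q_D - (q_F) = 0.
Forge's profit: π_F = (476 - Q)q_F - (34q_F + 3q_F²). Setting ∂π_F/∂q_F = 0: 442 - 8q_F - (q_D) = 0.
Best responses: q_D = (427 - q_F)/3, q_F = (442 - q_D)/8.
Solving the pair: q_D = 129.3043, q_F = 899/23.

129.30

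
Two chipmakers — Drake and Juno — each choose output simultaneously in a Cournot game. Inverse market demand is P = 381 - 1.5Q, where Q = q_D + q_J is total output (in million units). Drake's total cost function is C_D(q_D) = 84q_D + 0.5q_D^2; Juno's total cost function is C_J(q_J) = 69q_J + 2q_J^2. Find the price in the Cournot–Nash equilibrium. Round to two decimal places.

Drake's profit: π_D = (381 - 1.5Q)q_D - (84q_D + (1/2)q_D²). Setting ∂π_D/∂q_D = 0: 297 - 4q_D - (3/2)(q_J) = 0.
Juno's first-order condition: 312 - 7q_J - (3/2)(q_D) = 0.
So q_D = (297 - (3/2)q_J)/4 and q_J = (312 - (3/2)q_D)/7.
Solving the pair: q_D = 62.5631, q_J = 31.1650.
Total output Q = 93.7282, so price P = 381 - (3/2)·93.7282 = 240.4078.

240.41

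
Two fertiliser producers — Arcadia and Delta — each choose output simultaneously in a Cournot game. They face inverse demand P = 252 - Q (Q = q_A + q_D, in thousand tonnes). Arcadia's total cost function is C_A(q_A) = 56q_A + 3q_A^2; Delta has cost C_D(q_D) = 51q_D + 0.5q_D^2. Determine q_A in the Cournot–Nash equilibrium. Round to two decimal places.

16.83

Arcadia's profit: π_A = (252 - Q)q_A - (56q_A + 3q_A²). Setting ∂π_A/∂q_A = 0: 196 - 8q_A - (q_D) = 0.
Delta's profit: π_D = (252 - Q)q_D - (51q_D + (1/2)q_D²). Setting ∂π_D/∂q_D = 0: 201 - 3q_D - (q_A) = 0.
Best responses: q_A = (196 - q_D)/8, q_D = (201 - q_A)/3.
Solving the pair: q_A = 387/23, q_D = 1412/23.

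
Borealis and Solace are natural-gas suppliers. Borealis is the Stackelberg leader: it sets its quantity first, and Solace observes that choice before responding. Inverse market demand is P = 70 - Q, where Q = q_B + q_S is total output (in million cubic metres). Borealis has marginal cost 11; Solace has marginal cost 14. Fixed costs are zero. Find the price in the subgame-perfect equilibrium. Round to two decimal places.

26.50

The follower Solace best-responds to any q_B: π_S = (70 - Q)q_S - 14q_S.
Setting the follower's marginal profit to zero, 56 - q_B - 2q_S = 0, i.e. q_S = (56 - q_B)/2.
The leader anticipates this reaction. Substituting into P = 70 - Q gives P = 42 - (1/2)q_B, so π_B = (42 - (1/2)q_B)q_B - 11q_B.
Leader FOC: 31 - q_B = 0, so q_B = 31.
Then q_S = (56 - 31)/2 = 25/2.
Total output Q = 87/2, so price P = 70 - 87/2 = 53/2.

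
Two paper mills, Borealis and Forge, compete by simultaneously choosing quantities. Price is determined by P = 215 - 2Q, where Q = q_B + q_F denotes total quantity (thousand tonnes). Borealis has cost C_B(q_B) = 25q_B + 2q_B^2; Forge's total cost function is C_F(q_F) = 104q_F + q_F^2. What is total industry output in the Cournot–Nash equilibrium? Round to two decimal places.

32.41

Borealis's profit: π_B = (215 - 2Q)q_B - (25q_B + 2q_B²). Setting ∂π_B/∂q_B = 0: 190 - 8q_B - 2(q_F) = 0.
Forge's first-order condition: 111 - 6q_F - 2(q_B) = 0.
So q_B = (190 - 2q_F)/8 and q_F = (111 - 2q_B)/6.
Substituting one into the other gives q_B = 459/22 and q_F = 127/11.
Total output Q = 459/22 + 127/11 = 713/22.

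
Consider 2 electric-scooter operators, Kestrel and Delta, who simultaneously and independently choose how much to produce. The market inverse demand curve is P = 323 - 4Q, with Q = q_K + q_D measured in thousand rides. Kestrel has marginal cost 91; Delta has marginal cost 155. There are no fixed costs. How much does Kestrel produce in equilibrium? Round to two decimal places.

Kestrel's profit: π_K = (323 - 4Q)q_K - (91q_K). Setting ∂π_K/∂q_K = 0: 232 - 8q_K - 4(q_D) = 0.
Delta's profit: π_D = (323 - 4Q)q_D - (155q_D). Setting ∂π_D/∂q_D = 0: 168 - 8q_D - 4(q_K) = 0.
Rearranging gives the reaction functions q_K = (232 - 4q_D)/8 and q_D = (168 - 4q_K)/8.
Substituting one into the other gives q_K = 74/3 and q_D = 26/3.

24.67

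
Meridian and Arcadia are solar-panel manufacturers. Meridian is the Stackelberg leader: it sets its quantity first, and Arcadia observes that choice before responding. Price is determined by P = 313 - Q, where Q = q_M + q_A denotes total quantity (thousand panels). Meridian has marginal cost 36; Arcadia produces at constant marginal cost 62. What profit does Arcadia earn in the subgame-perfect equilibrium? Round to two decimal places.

The follower Arcadia best-responds to any q_M: π_A = (313 - Q)q_A - 62q_A.
∂π_A/∂q_A = 251 - q_M - 2q_A = 0 gives the reaction function q_A = (251 - q_M)/2.
Meridian substitutes q_A(q_M) into its own profit: π_M = q_M(313 - q_M - (251 - q_M)/2) - 36q_M = (375/2 - (1/2)q_M)q_M - 36q_M.
Leader FOC: 303/2 - q_M = 0, so q_M = 303/2.
Then q_A = (251 - 303/2)/2 = 199/4.
Price P = 313 - 805/4 = 447/4.
Arcadia's profit: (447/4 - 62)·(199/4) = 2475.0625.

2475.06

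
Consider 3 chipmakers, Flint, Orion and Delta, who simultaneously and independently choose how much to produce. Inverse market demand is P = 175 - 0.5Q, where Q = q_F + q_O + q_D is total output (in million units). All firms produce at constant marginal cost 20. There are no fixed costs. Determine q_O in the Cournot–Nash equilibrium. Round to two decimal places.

A representative firm's profit is π_i = q_i(175 - 0.5Q) - 20q_i.
Setting ∂π_i/∂q_i = 0 with rivals' quantities fixed: 155 - q_i - (1/2)·Σ_{j≠i} q_j = 0.
By symmetry each firm produces the same amount; substituting Σ_{j≠i} q_j = 2q_i yields q_i = 155/2.

77.50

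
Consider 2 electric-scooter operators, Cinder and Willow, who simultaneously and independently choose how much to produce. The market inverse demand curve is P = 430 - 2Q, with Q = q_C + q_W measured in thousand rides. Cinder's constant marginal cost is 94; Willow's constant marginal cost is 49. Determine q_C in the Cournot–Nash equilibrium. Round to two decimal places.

Cinder's profit: π_C = (430 - 2Q)q_C - (94q_C). Setting ∂π_C/∂q_C = 0: 336 - 4q_C - 2(q_W) = 0.
Willow's first-order condition: 381 - 4q_W - 2(q_C) = 0.
So q_C = (336 - 2q_W)/4 and q_W = (381 - 2q_C)/4.
Solving the pair: q_C = 97/2, q_W = 71.

48.50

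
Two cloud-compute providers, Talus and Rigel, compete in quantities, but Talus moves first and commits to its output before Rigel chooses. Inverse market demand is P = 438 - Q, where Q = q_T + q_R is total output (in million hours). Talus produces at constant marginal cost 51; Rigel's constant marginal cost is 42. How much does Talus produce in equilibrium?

189

Solve by backward induction. Given q_T, the follower Rigel maximises π_R = (438 - q_T - q_R)q_R - 42q_R.
Follower FOC: 396 - q_T - 2q_R = 0, so q_R(q_T) = (396 - q_T)/2.
Talus substitutes q_R(q_T) into its own profit: π_T = q_T(438 - q_T - (396 - q_T)/2) - 51q_T = (240 - (1/2)q_T)q_T - 51q_T.
Maximising: ∂π_T/∂q_T = 189 - q_T = 0, giving q_T = 189.
Then q_R = (396 - 189)/2 = 207/2.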